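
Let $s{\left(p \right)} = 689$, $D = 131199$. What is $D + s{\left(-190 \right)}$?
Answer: $131888$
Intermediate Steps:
$D + s{\left(-190 \right)} = 131199 + 689 = 131888$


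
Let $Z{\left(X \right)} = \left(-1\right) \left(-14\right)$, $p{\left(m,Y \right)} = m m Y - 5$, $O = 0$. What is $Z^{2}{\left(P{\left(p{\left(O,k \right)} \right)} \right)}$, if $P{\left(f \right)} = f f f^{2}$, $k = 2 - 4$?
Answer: $196$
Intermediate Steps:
$k = -2$
$p{\left(m,Y \right)} = -5 + Y m^{2}$ ($p{\left(m,Y \right)} = m^{2} Y - 5 = Y m^{2} - 5 = -5 + Y m^{2}$)
$P{\left(f \right)} = f^{4}$ ($P{\left(f \right)} = f^{2} f^{2} = f^{4}$)
$Z{\left(X \right)} = 14$
$Z^{2}{\left(P{\left(p{\left(O,k \right)} \right)} \right)} = 14^{2} = 196$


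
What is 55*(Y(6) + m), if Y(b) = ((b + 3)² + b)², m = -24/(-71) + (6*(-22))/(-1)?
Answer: 30073725/71 ≈ 4.2357e+5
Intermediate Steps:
m = 9396/71 (m = -24*(-1/71) - 132*(-1) = 24/71 + 132 = 9396/71 ≈ 132.34)
Y(b) = (b + (3 + b)²)² (Y(b) = ((3 + b)² + b)² = (b + (3 + b)²)²)
55*(Y(6) + m) = 55*((6 + (3 + 6)²)² + 9396/71) = 55*((6 + 9²)² + 9396/71) = 55*((6 + 81)² + 9396/71) = 55*(87² + 9396/71) = 55*(7569 + 9396/71) = 55*(546795/71) = 30073725/71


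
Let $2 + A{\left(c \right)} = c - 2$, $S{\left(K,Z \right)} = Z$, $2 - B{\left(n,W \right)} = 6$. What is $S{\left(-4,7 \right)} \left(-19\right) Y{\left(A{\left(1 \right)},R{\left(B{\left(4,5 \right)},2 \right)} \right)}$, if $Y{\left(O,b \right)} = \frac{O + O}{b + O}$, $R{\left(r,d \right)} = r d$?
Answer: $- \frac{798}{11} \approx -72.545$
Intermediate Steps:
$B{\left(n,W \right)} = -4$ ($B{\left(n,W \right)} = 2 - 6 = -4$)
$R{\left(r,d \right)} = d r$
$A{\left(c \right)} = -4 + c$ ($A{\left(c \right)} = -2 + \left(c - 2\right) = -2 + \left(-2 + c\right) = -4 + c$)
$Y{\left(O,b \right)} = \frac{2 O}{O + b}$
$S{\left(-4,7 \right)} \left(-19\right) Y{\left(A{\left(1 \right)},R{\left(B{\left(4,5 \right)},2 \right)} \right)} = 7 \left(-19\right) \frac{2 \left(-4 + 1\right)}{\left(-4 + 1\right) + 2 \left(-4\right)} = - 133 \cdot 2 \left(-3\right) \frac{1}{-3 - 8} = - 133 \cdot 2 \left(-3\right) \frac{1}{-11} = - 133 \cdot 2 \left(-3\right) \left(- \frac{1}{11}\right) = \left(-133\right) \frac{6}{11} = - \frac{798}{11}$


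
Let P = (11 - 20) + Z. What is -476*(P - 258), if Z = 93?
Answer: 82824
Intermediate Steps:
P = 84 (P = (11 - 20) + 93 = -9 + 93 = 84)
-476*(P - 258) = -476*(84 - 258) = -476*(-174) = 82824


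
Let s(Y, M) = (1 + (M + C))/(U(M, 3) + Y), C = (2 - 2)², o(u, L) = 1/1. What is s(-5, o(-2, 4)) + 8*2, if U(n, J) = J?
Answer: 15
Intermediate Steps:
o(u, L) = 1
C = 0 (C = 0² = 0)
s(Y, M) = (1 + M)/(3 + Y) (s(Y, M) = (1 + (M + 0))/(3 + Y) = (1 + M)/(3 + Y))
s(-5, o(-2, 4)) + 8*2 = (1 + 1)/(3 - 5) + 8*2 = 2/(-2) + 16 = -½*2 + 16 = -1 + 16 = 15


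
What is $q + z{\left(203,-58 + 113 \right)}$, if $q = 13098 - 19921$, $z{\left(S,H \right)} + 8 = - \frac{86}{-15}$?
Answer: $- \frac{102379}{15} \approx -6825.3$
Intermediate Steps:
$z{\left(S,H \right)} = - \frac{34}{15}$ ($z{\left(S,H \right)} = -8 - \frac{86}{-15} = -8 - - \frac{86}{15} = -8 + \frac{86}{15} = - \frac{34}{15}$)
$q = -6823$
$q + z{\left(203,-58 + 113 \right)} = -6823 - \frac{34}{15} = - \frac{102379}{15}$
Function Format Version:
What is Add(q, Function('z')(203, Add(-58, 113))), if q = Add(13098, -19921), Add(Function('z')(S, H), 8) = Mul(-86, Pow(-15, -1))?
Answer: Rational(-102379, 15) ≈ -6825.3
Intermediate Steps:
Function('z')(S, H) = Rational(-34, 15) (Function('z')(S, H) = Add(-8, Mul(-86, Pow(-15, -1))) = Add(-8, Mul(-86, Rational(-1, 15))) = Add(-8, Rational(86, 15)) = Rational(-34, 15))
q = -6823
Add(q, Function('z')(203, Add(-58, 113))) = Add(-6823, Rational(-34, 15)) = Rational(-102379, 15)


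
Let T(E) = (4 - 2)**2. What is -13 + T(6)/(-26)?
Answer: -171/13 ≈ -13.154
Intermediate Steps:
T(E) = 4 (T(E) = 2**2 = 4)
-13 + T(6)/(-26) = -13 + 4/(-26) = -13 - 1/26*4 = -13 - 2/13 = -171/13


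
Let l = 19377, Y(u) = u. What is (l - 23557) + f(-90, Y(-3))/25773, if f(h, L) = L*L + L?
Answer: -35910378/8591 ≈ -4180.0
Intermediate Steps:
f(h, L) = L + L**2 (f(h, L) = L**2 + L = L + L**2)
(l - 23557) + f(-90, Y(-3))/25773 = (19377 - 23557) - 3*(1 - 3)/25773 = -4180 - 3*(-2)*(1/25773) = -4180 + 6*(1/25773) = -4180 + 2/8591 = -35910378/8591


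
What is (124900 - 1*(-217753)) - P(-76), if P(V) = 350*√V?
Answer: 342653 - 700*I*√19 ≈ 3.4265e+5 - 3051.2*I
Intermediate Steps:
(124900 - 1*(-217753)) - P(-76) = (124900 - 1*(-217753)) - 350*√(-76) = (124900 + 217753) - 350*2*I*√19 = 342653 - 700*I*√19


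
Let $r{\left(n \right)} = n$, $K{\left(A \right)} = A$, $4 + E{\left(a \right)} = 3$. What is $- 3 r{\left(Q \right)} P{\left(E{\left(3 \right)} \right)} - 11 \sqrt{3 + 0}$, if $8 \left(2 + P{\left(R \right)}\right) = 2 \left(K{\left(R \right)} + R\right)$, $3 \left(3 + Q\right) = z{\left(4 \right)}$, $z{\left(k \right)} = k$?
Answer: $- \frac{25}{2} - 11 \sqrt{3} \approx -31.553$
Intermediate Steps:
$E{\left(a \right)} = -1$ ($E{\left(a \right)} = -4 + 3 = -1$)
$Q = - \frac{5}{3}$ ($Q = -3 + \frac{1}{3} \cdot 4 = -3 + \frac{4}{3} = - \frac{5}{3} \approx -1.6667$)
$P{\left(R \right)} = -2 + \frac{R}{2}$ ($P{\left(R \right)} = -2 + \frac{2 \left(R + R\right)}{8} = -2 + \frac{2 \cdot 2 R}{8} = -2 + \frac{4 R}{8} = -2 + \frac{R}{2}$)
$- 3 r{\left(Q \right)} P{\left(E{\left(3 \right)} \right)} - 11 \sqrt{3 + 0} = \left(-3\right) \left(- \frac{5}{3}\right) \left(-2 + \frac{1}{2} \left(-1\right)\right) - 11 \sqrt{3 + 0} = 5 \left(-2 - \frac{1}{2}\right) - 11 \sqrt{3} = 5 \left(- \frac{5}{2}\right) - 11 \sqrt{3} = - \frac{25}{2} - 11 \sqrt{3}$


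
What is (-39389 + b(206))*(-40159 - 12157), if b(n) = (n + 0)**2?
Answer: -159406852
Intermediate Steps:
b(n) = n**2
(-39389 + b(206))*(-40159 - 12157) = (-39389 + 206**2)*(-40159 - 12157) = (-39389 + 42436)*(-52316) = 3047*(-52316) = -159406852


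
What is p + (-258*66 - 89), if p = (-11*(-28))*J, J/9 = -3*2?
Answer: -33749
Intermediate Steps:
J = -54 (J = 9*(-3*2) = 9*(-6) = -54)
p = -16632 (p = -11*(-28)*(-54) = 308*(-54) = -16632)
p + (-258*66 - 89) = -16632 + (-258*66 - 89) = -16632 + (-17028 - 89) = -16632 - 17117 = -33749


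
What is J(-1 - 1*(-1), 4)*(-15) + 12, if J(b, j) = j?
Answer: -48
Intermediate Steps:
J(-1 - 1*(-1), 4)*(-15) + 12 = 4*(-15) + 12 = -60 + 12 = -48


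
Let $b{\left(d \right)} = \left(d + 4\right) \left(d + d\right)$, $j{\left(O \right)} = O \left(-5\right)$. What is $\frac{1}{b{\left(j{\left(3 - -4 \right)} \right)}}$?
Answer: $\frac{1}{2170} \approx 0.00046083$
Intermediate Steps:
$j{\left(O \right)} = - 5 O$
$b{\left(d \right)} = 2 d \left(4 + d\right)$ ($b{\left(d \right)} = \left(4 + d\right) 2 d = 2 d \left(4 + d\right)$)
$\frac{1}{b{\left(j{\left(3 - -4 \right)} \right)}} = \frac{1}{2 \left(- 5 \left(3 - -4\right)\right) \left(4 - 5 \left(3 - -4\right)\right)} = \frac{1}{2 \left(- 5 \left(3 + 4\right)\right) \left(4 - 5 \left(3 + 4\right)\right)} = \frac{1}{2 \left(\left(-5\right) 7\right) \left(4 - 35\right)} = \frac{1}{2 \left(-35\right) \left(4 - 35\right)} = \frac{1}{2 \left(-35\right) \left(-31\right)} = \frac{1}{2170}$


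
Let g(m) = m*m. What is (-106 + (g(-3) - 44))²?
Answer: 19881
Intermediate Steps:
g(m) = m²
(-106 + (g(-3) - 44))² = (-106 + ((-3)² - 44))² = (-106 + (9 - 44))² = (-106 - 35)² = (-141)² = 19881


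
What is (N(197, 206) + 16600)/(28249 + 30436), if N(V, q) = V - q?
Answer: 16591/58685 ≈ 0.28271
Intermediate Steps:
(N(197, 206) + 16600)/(28249 + 30436) = ((197 - 1*206) + 16600)/(28249 + 30436) = ((197 - 206) + 16600)/58685 = (-9 + 16600)*(1/58685) = 16591*(1/58685) = 16591/58685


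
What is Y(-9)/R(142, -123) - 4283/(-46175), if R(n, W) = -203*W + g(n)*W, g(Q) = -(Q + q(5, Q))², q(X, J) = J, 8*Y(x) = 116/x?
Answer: 766749141683/8266332815550 ≈ 0.092756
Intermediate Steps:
Y(x) = 29/(2*x) (Y(x) = (116/x)/8 = 29/(2*x))
g(Q) = -4*Q² (g(Q) = -(Q + Q)² = -(2*Q)² = -4*Q²)
R(n, W) = -203*W - 4*W*n² (R(n, W) = -203*W + (-4*n²)*W = -203*W - 4*W*n²)
Y(-9)/R(142, -123) - 4283/(-46175) = ((29/2)/(-9))/((-1*(-123)*(203 + 4*142²))) - 4283/(-46175) = ((29/2)*(-⅑))/((-1*(-123)*(203 + 4*20164))) - 4283*(-1/46175) = -29*1/(123*(203 + 80656))/18 + 4283/46175 = -29/(18*((-1*(-123)*80859))) + 4283/46175 = -29/18/9945657 + 4283/46175 = -29/18*1/9945657 + 4283/46175 = -29/179021826 + 4283/46175 = 766749141683/8266332815550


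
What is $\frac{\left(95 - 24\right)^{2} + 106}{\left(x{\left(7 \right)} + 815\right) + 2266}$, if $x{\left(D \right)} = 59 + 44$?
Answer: $\frac{5147}{3184} \approx 1.6165$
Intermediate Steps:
$x{\left(D \right)} = 103$
$\frac{\left(95 - 24\right)^{2} + 106}{\left(x{\left(7 \right)} + 815\right) + 2266} = \frac{\left(95 - 24\right)^{2} + 106}{\left(103 + 815\right) + 2266} = \frac{71^{2} + 106}{918 + 2266} = \frac{5041 + 106}{3184} = 5147 \cdot \frac{1}{3184} = \frac{5147}{3184}$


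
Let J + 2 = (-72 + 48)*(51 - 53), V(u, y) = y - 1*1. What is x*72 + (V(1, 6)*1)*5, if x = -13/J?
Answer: 107/23 ≈ 4.6522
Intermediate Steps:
V(u, y) = -1 + y (V(u, y) = y - 1 = -1 + y)
J = 46 (J = -2 + (-72 + 48)*(51 - 53) = -2 - 24*(-2) = -2 + 48 = 46)
x = -13/46 ≈ -0.28261
x*72 + (V(1, 6)*1)*5 = -13/46*72 + ((-1 + 6)*1)*5 = -468/23 + (5*1)*5 = -468/23 + 5*5 = -468/23 + 25 = 107/23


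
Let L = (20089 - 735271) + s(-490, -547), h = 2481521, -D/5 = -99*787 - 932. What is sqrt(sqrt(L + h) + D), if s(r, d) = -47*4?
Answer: sqrt(394225 + 3*sqrt(196239)) ≈ 628.93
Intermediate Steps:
s(r, d) = -188
D = 394225 (D = -5*(-99*787 - 932) = -5*(-77913 - 932) = -5*(-78845) = 394225)
L = -715370 (L = (20089 - 735271) - 188 = -715182 - 188 = -715370)
sqrt(sqrt(L + h) + D) = sqrt(sqrt(-715370 + 2481521) + 394225) = sqrt(sqrt(1766151) + 394225) = sqrt(3*sqrt(196239) + 394225) = sqrt(394225 + 3*sqrt(196239))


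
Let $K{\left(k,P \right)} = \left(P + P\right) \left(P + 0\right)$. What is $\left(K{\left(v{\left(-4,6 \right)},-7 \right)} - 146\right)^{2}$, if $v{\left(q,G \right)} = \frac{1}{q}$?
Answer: $2304$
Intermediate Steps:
$K{\left(k,P \right)} = 2 P^{2}$ ($K{\left(k,P \right)} = 2 P P = 2 P^{2}$)
$\left(K{\left(v{\left(-4,6 \right)},-7 \right)} - 146\right)^{2} = \left(2 \left(-7\right)^{2} - 146\right)^{2} = \left(2 \cdot 49 - 146\right)^{2} = \left(98 - 146\right)^{2} = \left(-48\right)^{2} = 2304$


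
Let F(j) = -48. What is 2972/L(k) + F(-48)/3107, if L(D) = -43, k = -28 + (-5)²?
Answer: -9236068/133601 ≈ -69.132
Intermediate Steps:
k = -3 (k = -28 + 25 = -3)
2972/L(k) + F(-48)/3107 = 2972/(-43) - 48/3107 = 2972*(-1/43) - 48*1/3107 = -2972/43 - 48/3107 = -9236068/133601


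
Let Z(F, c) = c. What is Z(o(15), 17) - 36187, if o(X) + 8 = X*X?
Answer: -36170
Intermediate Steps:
o(X) = -8 + X² (o(X) = -8 + X*X = -8 + X²)
Z(o(15), 17) - 36187 = 17 - 36187 = -36170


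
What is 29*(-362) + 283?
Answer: -10215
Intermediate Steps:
29*(-362) + 283 = -10498 + 283 = -10215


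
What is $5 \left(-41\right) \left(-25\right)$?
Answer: $5125$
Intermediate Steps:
$5 \left(-41\right) \left(-25\right) = \left(-205\right) \left(-25\right) = 5125$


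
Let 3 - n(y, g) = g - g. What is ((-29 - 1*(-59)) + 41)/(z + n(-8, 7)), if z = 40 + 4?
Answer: 71/47 ≈ 1.5106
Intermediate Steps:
n(y, g) = 3 (n(y, g) = 3 - (g - g) = 3 - 1*0 = 3 + 0 = 3)
z = 44
((-29 - 1*(-59)) + 41)/(z + n(-8, 7)) = ((-29 - 1*(-59)) + 41)/(44 + 3) = ((-29 + 59) + 41)/47 = (30 + 41)*(1/47) = 71*(1/47) = 71/47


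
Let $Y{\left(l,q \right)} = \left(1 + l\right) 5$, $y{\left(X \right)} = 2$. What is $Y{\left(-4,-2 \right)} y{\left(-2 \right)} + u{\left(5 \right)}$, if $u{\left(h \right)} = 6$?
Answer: $-24$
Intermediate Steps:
$Y{\left(l,q \right)} = 5 + 5 l$
$Y{\left(-4,-2 \right)} y{\left(-2 \right)} + u{\left(5 \right)} = \left(5 + 5 \left(-4\right)\right) 2 + 6 = \left(5 - 20\right) 2 + 6 = \left(-15\right) 2 + 6 = -30 + 6 = -24$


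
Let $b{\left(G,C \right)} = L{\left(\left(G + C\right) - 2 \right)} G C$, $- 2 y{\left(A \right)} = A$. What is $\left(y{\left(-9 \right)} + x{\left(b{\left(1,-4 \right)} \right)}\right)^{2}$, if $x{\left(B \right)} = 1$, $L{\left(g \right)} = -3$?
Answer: $\frac{121}{4} \approx 30.25$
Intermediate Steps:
$y{\left(A \right)} = - \frac{A}{2}$
$b{\left(G,C \right)} = - 3 C G$ ($b{\left(G,C \right)} = - 3 G C = - 3 C G$)
$\left(y{\left(-9 \right)} + x{\left(b{\left(1,-4 \right)} \right)}\right)^{2} = \left(\left(- \frac{1}{2}\right) \left(-9\right) + 1\right)^{2} = \left(\frac{9}{2} + 1\right)^{2} = \left(\frac{11}{2}\right)^{2} = \frac{121}{4}$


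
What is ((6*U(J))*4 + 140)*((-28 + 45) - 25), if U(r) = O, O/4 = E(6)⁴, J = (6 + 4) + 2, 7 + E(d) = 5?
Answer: -13408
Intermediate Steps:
E(d) = -2 (E(d) = -7 + 5 = -2)
J = 12 (J = 10 + 2 = 12)
O = 64 (O = 4*(-2)⁴ = 4*16 = 64)
U(r) = 64
((6*U(J))*4 + 140)*((-28 + 45) - 25) = ((6*64)*4 + 140)*((-28 + 45) - 25) = (384*4 + 140)*(17 - 25) = (1536 + 140)*(-8) = 1676*(-8) = -13408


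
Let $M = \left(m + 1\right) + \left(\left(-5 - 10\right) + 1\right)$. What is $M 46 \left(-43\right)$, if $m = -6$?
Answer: $37582$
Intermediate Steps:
$M = -19$ ($M = \left(-6 + 1\right) + \left(\left(-5 - 10\right) + 1\right) = -5 + \left(-15 + 1\right) = -5 - 14 = -19$)
$M 46 \left(-43\right) = \left(-19\right) 46 \left(-43\right) = \left(-874\right) \left(-43\right) = 37582$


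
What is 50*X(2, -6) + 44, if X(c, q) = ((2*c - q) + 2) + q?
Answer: 344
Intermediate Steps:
X(c, q) = 2 + 2*c (X(c, q) = ((-q + 2*c) + 2) + q = (2 - q + 2*c) + q = 2 + 2*c)
50*X(2, -6) + 44 = 50*(2 + 2*2) + 44 = 50*(2 + 4) + 44 = 50*6 + 44 = 300 + 44 = 344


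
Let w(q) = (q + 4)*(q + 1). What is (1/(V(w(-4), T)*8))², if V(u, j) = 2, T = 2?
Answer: 1/256 ≈ 0.0039063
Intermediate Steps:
w(q) = (1 + q)*(4 + q) (w(q) = (4 + q)*(1 + q) = (1 + q)*(4 + q))
(1/(V(w(-4), T)*8))² = (1/(2*8))² = ((½)*(⅛))² = (1/16)² = 1/256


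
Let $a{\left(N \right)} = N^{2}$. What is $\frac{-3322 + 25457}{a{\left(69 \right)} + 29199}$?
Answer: $\frac{4427}{6792} \approx 0.6518$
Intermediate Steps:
$\frac{-3322 + 25457}{a{\left(69 \right)} + 29199} = \frac{-3322 + 25457}{69^{2} + 29199} = \frac{22135}{4761 + 29199} = \frac{22135}{33960} = 22135 \cdot \frac{1}{33960} = \frac{4427}{6792}$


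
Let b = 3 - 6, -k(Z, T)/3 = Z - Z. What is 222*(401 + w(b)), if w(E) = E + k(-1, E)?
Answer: 88356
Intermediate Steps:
k(Z, T) = 0 (k(Z, T) = -3*(Z - Z) = -3*0 = 0)
b = -3
w(E) = E (w(E) = E + 0 = E)
222*(401 + w(b)) = 222*(401 - 3) = 222*398 = 88356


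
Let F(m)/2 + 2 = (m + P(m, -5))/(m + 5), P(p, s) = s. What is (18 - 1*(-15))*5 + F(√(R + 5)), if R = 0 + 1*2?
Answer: 1417/9 + 10*√7/9 ≈ 160.38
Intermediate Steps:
R = 2 (R = 0 + 2 = 2)
F(m) = -4 + 2*(-5 + m)/(5 + m) (F(m) = -4 + 2*((m - 5)/(m + 5)) = -4 + 2*((-5 + m)/(5 + m)) = -4 + 2*(-5 + m)/(5 + m))
(18 - 1*(-15))*5 + F(√(R + 5)) = (18 - 1*(-15))*5 + 2*(-15 - √(2 + 5))/(5 + √(2 + 5)) = (18 + 15)*5 + 2*(-15 - √7)/(5 + √7) = 33*5 + 2*(-15 - √7)/(5 + √7) = 165 + 2*(-15 - √7)/(5 + √7)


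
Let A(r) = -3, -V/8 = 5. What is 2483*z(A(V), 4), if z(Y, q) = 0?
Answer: 0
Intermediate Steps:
V = -40 (V = -8*5 = -40)
2483*z(A(V), 4) = 2483*0 = 0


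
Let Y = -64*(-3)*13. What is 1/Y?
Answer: 1/2496 ≈ 0.00040064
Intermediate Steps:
Y = 2496 (Y = -16*(-12)*13 = 192*13 = 2496)
1/Y = 1/2496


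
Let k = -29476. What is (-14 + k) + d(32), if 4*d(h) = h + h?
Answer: -29474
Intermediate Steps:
d(h) = h/2 (d(h) = (h + h)/4 = (2*h)/4 = h/2)
(-14 + k) + d(32) = (-14 - 29476) + (1/2)*32 = -29490 + 16 = -29474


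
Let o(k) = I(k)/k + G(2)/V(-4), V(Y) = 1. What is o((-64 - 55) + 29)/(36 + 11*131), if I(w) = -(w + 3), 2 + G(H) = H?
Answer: -29/44310 ≈ -0.00065448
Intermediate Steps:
G(H) = -2 + H
I(w) = -3 - w (I(w) = -(3 + w) = -3 - w)
o(k) = (-3 - k)/k (o(k) = (-3 - k)/k + (-2 + 2)/1 = (-3 - k)/k + 0*1 = (-3 - k)/k + 0 = (-3 - k)/k)
o((-64 - 55) + 29)/(36 + 11*131) = ((-3 - ((-64 - 55) + 29))/((-64 - 55) + 29))/(36 + 11*131) = ((-3 - (-119 + 29))/(-119 + 29))/(36 + 1441) = ((-3 - 1*(-90))/(-90))/1477 = -(-3 + 90)/90*(1/1477) = -1/90*87*(1/1477) = -29/30*1/1477 = -29/44310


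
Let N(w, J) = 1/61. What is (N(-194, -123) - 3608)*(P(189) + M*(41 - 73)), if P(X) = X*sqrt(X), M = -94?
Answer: -662021696/61 - 124789329*sqrt(21)/61 ≈ -2.0228e+7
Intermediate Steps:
P(X) = X**(3/2)
N(w, J) = 1/61
(N(-194, -123) - 3608)*(P(189) + M*(41 - 73)) = (1/61 - 3608)*(189**(3/2) - 94*(41 - 73)) = -220087*(567*sqrt(21) - 94*(-32))/61 = -220087*(567*sqrt(21) + 3008)/61 = -220087*(3008 + 567*sqrt(21))/61 = -662021696/61 - 124789329*sqrt(21)/61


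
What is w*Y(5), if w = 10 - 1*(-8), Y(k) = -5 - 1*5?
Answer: -180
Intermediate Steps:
Y(k) = -10 (Y(k) = -5 - 5 = -10)
w = 18 (w = 10 + 8 = 18)
w*Y(5) = 18*(-10) = -180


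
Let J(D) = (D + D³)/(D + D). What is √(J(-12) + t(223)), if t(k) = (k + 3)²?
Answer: √204594/2 ≈ 226.16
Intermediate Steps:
t(k) = (3 + k)²
J(D) = (D + D³)/(2*D) (J(D) = (D + D³)/((2*D)) = (D + D³)*(1/(2*D)) = (D + D³)/(2*D))
√(J(-12) + t(223)) = √((½ + (½)*(-12)²) + (3 + 223)²) = √((½ + (½)*144) + 226²) = √((½ + 72) + 51076) = √(145/2 + 51076) = √(102297/2) = √204594/2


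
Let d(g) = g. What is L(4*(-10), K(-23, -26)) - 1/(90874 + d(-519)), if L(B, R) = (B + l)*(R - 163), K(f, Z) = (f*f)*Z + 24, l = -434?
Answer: 595013155109/90355 ≈ 6.5853e+6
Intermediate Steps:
K(f, Z) = 24 + Z*f² (K(f, Z) = f²*Z + 24 = Z*f² + 24 = 24 + Z*f²)
L(B, R) = (-434 + B)*(-163 + R) (L(B, R) = (B - 434)*(R - 163) = (-434 + B)*(-163 + R))
L(4*(-10), K(-23, -26)) - 1/(90874 + d(-519)) = (70742 - 434*(24 - 26*(-23)²) - 652*(-10) + (4*(-10))*(24 - 26*(-23)²)) - 1/(90874 - 519) = (70742 - 434*(24 - 26*529) - 163*(-40) - 40*(24 - 26*529)) - 1/90355 = (70742 - 434*(24 - 13754) + 6520 - 40*(24 - 13754)) - 1*1/90355 = (70742 - 434*(-13730) + 6520 - 40*(-13730)) - 1/90355 = (70742 + 5958820 + 6520 + 549200) - 1/90355 = 6585282 - 1/90355 = 595013155109/90355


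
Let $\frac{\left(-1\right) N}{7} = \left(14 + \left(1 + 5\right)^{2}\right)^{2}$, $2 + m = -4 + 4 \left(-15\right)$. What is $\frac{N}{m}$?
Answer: $\frac{8750}{33} \approx 265.15$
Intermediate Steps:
$m = -66$ ($m = -2 + \left(-4 + 4 \left(-15\right)\right) = -2 - 64 = -66$)
$N = -17500$ ($N = - 7 \left(14 + \left(1 + 5\right)^{2}\right)^{2} = - 7 \left(14 + 6^{2}\right)^{2} = - 7 \left(14 + 36\right)^{2} = - 7 \cdot 50^{2} = \left(-7\right) 2500 = -17500$)
$\frac{N}{m} = - \frac{17500}{-66} = \left(-17500\right) \left(- \frac{1}{66}\right) = \frac{8750}{33}$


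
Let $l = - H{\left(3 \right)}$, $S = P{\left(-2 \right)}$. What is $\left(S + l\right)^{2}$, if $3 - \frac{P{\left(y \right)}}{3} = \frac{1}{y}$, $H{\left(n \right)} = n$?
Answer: $\frac{225}{4} \approx 56.25$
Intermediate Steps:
$P{\left(y \right)} = 9 - \frac{3}{y}$
$S = \frac{21}{2}$ ($S = 9 - \frac{3}{-2} = 9 - - \frac{3}{2} = 9 + \frac{3}{2} = \frac{21}{2} \approx 10.5$)
$l = -3$ ($l = \left(-1\right) 3 = -3$)
$\left(S + l\right)^{2} = \left(\frac{21}{2} - 3\right)^{2} = \left(\frac{15}{2}\right)^{2} = \frac{225}{4}$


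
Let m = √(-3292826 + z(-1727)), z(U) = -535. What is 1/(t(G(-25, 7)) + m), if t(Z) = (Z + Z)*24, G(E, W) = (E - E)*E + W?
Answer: 112/1135419 - I*√365929/1135419 ≈ 9.8642e-5 - 0.00053277*I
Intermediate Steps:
G(E, W) = W (G(E, W) = 0*E + W = 0 + W = W)
t(Z) = 48*Z (t(Z) = (2*Z)*24 = 48*Z)
m = 3*I*√365929 (m = √(-3292826 - 535) = √(-3293361) = 3*I*√365929 ≈ 1814.8*I)
1/(t(G(-25, 7)) + m) = 1/(48*7 + 3*I*√365929) = 1/(336 + 3*I*√365929)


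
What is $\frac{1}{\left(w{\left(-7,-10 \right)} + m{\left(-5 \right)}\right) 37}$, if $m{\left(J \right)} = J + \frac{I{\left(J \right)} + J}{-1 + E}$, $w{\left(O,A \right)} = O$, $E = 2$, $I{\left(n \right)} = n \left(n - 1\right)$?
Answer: $\frac{1}{481} \approx 0.002079$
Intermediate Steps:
$I{\left(n \right)} = n \left(-1 + n\right)$
$m{\left(J \right)} = 2 J + J \left(-1 + J\right)$ ($m{\left(J \right)} = J + \frac{J \left(-1 + J\right) + J}{-1 + 2} = J + \frac{J + J \left(-1 + J\right)}{1} = J + \left(J + J \left(-1 + J\right)\right) 1 = J + \left(J + J \left(-1 + J\right)\right) = 2 J + J \left(-1 + J\right)$)
$\frac{1}{\left(w{\left(-7,-10 \right)} + m{\left(-5 \right)}\right) 37} = \frac{1}{\left(-7 - 5 \left(1 - 5\right)\right) 37} = \frac{1}{\left(-7 - -20\right) 37} = \frac{1}{\left(-7 + 20\right) 37} = \frac{1}{13 \cdot 37} = \frac{1}{481}$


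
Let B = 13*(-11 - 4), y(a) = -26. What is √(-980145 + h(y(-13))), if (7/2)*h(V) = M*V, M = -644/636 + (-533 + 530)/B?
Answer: I*√30354101626065/5565 ≈ 990.02*I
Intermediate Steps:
B = -195 (B = 13*(-15) = -195)
M = -10306/10335 (M = -644/636 + (-533 + 530)/(-195) = -644*1/636 - 3*(-1/195) = -161/159 + 1/65 = -10306/10335 ≈ -0.99719)
h(V) = -20612*V/72345 (h(V) = 2*(-10306*V/10335)/7 = -20612*V/72345)
√(-980145 + h(y(-13))) = √(-980145 - 20612/72345*(-26)) = √(-980145 + 41224/5565) = √(-5454465701/5565) = I*√30354101626065/5565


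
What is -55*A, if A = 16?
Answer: -880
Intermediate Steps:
-55*A = -55*16 = -880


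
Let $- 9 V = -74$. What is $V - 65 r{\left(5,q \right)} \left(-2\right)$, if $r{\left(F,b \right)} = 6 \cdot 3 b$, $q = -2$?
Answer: $- \frac{42046}{9} \approx -4671.8$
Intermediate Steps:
$r{\left(F,b \right)} = 18 b$
$V = \frac{74}{9}$ ($V = \left(- \frac{1}{9}\right) \left(-74\right) = \frac{74}{9} \approx 8.2222$)
$V - 65 r{\left(5,q \right)} \left(-2\right) = \frac{74}{9} - 65 \cdot 18 \left(-2\right) \left(-2\right) = \frac{74}{9} - 65 \left(\left(-36\right) \left(-2\right)\right) = \frac{74}{9} - 4680 = - \frac{42046}{9}$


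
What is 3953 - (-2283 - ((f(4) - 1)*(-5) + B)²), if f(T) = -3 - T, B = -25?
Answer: 6461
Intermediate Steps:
3953 - (-2283 - ((f(4) - 1)*(-5) + B)²) = 3953 - (-2283 - (((-3 - 1*4) - 1)*(-5) - 25)²) = 3953 - (-2283 - (((-3 - 4) - 1)*(-5) - 25)²) = 3953 - (-2283 - ((-7 - 1)*(-5) - 25)²) = 3953 - (-2283 - (-8*(-5) - 25)²) = 3953 - (-2283 - (40 - 25)²) = 3953 - (-2283 - 1*15²) = 3953 - (-2283 - 1*225) = 3953 - (-2283 - 225) = 3953 - 1*(-2508) = 3953 + 2508 = 6461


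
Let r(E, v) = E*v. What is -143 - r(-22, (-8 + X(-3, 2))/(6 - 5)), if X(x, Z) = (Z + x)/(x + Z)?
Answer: -297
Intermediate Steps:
X(x, Z) = 1 (X(x, Z) = (Z + x)/(Z + x) = 1)
-143 - r(-22, (-8 + X(-3, 2))/(6 - 5)) = -143 - (-22)*(-8 + 1)/(6 - 5) = -143 - (-22)*(-7/1) = -143 - (-22)*(-7*1) = -143 - (-22)*(-7) = -143 - 1*154 = -143 - 154 = -297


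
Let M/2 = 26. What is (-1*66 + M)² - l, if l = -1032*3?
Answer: 3292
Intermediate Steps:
M = 52 (M = 2*26 = 52)
l = -3096
(-1*66 + M)² - l = (-1*66 + 52)² - 1*(-3096) = (-66 + 52)² + 3096 = (-14)² + 3096 = 196 + 3096 = 3292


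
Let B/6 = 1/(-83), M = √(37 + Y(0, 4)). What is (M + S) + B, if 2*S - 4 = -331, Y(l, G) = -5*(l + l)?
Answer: -27153/166 + √37 ≈ -157.49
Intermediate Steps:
Y(l, G) = -10*l
M = √37 (M = √(37 - 10*0) = √(37 + 0) = √37 ≈ 6.0828)
S = -327/2 (S = 2 + (½)*(-331) = 2 - 331/2 = -327/2 ≈ -163.50)
B = -6/83 (B = 6/(-83) = 6*(-1/83) = -6/83 ≈ -0.072289)
(M + S) + B = (√37 - 327/2) - 6/83 = (-327/2 + √37) - 6/83 = -27153/166 + √37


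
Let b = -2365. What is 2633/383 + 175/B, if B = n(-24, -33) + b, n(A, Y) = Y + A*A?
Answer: 4730301/697826 ≈ 6.7786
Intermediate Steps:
n(A, Y) = Y + A**2
B = -1822 (B = (-33 + (-24)**2) - 2365 = (-33 + 576) - 2365 = 543 - 2365 = -1822)
2633/383 + 175/B = 2633/383 + 175/(-1822) = 2633*(1/383) + 175*(-1/1822) = 2633/383 - 175/1822 = 4730301/697826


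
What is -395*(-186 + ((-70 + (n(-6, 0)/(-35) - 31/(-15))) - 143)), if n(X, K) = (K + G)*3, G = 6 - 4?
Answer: 3293984/21 ≈ 1.5686e+5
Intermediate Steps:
G = 2
n(X, K) = 6 + 3*K (n(X, K) = (K + 2)*3 = (2 + K)*3 = 6 + 3*K)
-395*(-186 + ((-70 + (n(-6, 0)/(-35) - 31/(-15))) - 143)) = -395*(-186 + ((-70 + ((6 + 3*0)/(-35) - 31/(-15))) - 143)) = -395*(-186 + ((-70 + ((6 + 0)*(-1/35) - 31*(-1/15))) - 143)) = -395*(-186 + ((-70 + (6*(-1/35) + 31/15)) - 143)) = -395*(-186 + ((-70 + (-6/35 + 31/15)) - 143)) = -395*(-186 + ((-70 + 199/105) - 143)) = -395*(-186 + (-7151/105 - 143)) = -395*(-186 - 22166/105) = -395*(-41696/105) = 3293984/21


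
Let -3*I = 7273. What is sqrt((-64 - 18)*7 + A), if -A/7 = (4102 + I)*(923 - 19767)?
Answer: sqrt(1991673726)/3 ≈ 14876.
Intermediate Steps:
I = -7273/3 (I = -1/3*7273 = -7273/3 ≈ -2424.3)
A = 663892964/3 (A = -7*(4102 - 7273/3)*(923 - 19767) = -35231*(-18844)/3 = -7*(-94841852/3) = 663892964/3 ≈ 2.2130e+8)
sqrt((-64 - 18)*7 + A) = sqrt((-64 - 18)*7 + 663892964/3) = sqrt(-82*7 + 663892964/3) = sqrt(-574 + 663892964/3) = sqrt(663891242/3) = sqrt(1991673726)/3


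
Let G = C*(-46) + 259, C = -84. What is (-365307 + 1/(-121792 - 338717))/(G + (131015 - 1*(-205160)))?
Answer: -84113580632/78355145841 ≈ -1.0735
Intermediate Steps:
G = 4123 (G = -84*(-46) + 259 = 3864 + 259 = 4123)
(-365307 + 1/(-121792 - 338717))/(G + (131015 - 1*(-205160))) = (-365307 + 1/(-121792 - 338717))/(4123 + (131015 - 1*(-205160))) = (-365307 + 1/(-460509))/(4123 + (131015 + 205160)) = (-365307 - 1/460509)/(4123 + 336175) = -168227161264/460509/340298 = -168227161264/460509*1/340298 = -84113580632/78355145841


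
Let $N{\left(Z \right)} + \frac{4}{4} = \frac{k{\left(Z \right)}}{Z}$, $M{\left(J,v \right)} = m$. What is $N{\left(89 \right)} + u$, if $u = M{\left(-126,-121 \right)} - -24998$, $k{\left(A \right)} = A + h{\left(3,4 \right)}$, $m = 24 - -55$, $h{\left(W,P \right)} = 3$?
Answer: $\frac{2231856}{89} \approx 25077.0$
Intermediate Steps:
$m = 79$ ($m = 24 + 55 = 79$)
$M{\left(J,v \right)} = 79$
$k{\left(A \right)} = 3 + A$ ($k{\left(A \right)} = A + 3 = 3 + A$)
$u = 25077$ ($u = 79 - -24998 = 79 + 24998 = 25077$)
$N{\left(Z \right)} = -1 + \frac{3 + Z}{Z}$
$N{\left(89 \right)} + u = \frac{3}{89} + 25077 = \frac{2231856}{89}$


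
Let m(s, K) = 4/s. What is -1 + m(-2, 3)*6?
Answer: -13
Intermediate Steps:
-1 + m(-2, 3)*6 = -1 + (4/(-2))*6 = -1 + (4*(-½))*6 = -1 - 2*6 = -1 - 12 = -13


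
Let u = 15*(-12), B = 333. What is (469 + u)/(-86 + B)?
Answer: 289/247 ≈ 1.1700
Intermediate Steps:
u = -180
(469 + u)/(-86 + B) = (469 - 180)/(-86 + 333) = 289/247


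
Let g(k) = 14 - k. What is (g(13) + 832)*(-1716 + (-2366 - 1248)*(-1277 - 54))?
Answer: 4005495494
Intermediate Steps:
(g(13) + 832)*(-1716 + (-2366 - 1248)*(-1277 - 54)) = ((14 - 1*13) + 832)*(-1716 + (-2366 - 1248)*(-1277 - 54)) = ((14 - 13) + 832)*(-1716 - 3614*(-1331)) = (1 + 832)*(-1716 + 4810234) = 833*4808518 = 4005495494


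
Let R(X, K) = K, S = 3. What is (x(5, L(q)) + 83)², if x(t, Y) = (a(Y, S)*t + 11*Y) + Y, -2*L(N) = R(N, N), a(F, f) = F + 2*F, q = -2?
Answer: 12100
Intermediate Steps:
a(F, f) = 3*F
L(N) = -N/2
x(t, Y) = 12*Y + 3*Y*t (x(t, Y) = ((3*Y)*t + 11*Y) + Y = (3*Y*t + 11*Y) + Y = (11*Y + 3*Y*t) + Y = 12*Y + 3*Y*t)
(x(5, L(q)) + 83)² = (3*(-½*(-2))*(4 + 5) + 83)² = (3*1*9 + 83)² = (27 + 83)² = 110² = 12100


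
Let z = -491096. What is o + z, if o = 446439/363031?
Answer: -178282625537/363031 ≈ -4.9110e+5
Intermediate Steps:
o = 446439/363031 (o = 446439*(1/363031) = 446439/363031 ≈ 1.2298)
o + z = 446439/363031 - 491096 = -178282625537/363031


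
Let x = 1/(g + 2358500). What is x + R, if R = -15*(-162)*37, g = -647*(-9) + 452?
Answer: 212616920251/2364775 ≈ 89910.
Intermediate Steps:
g = 6275 (g = 5823 + 452 = 6275)
x = 1/2364775 (x = 1/(6275 + 2358500) = 1/2364775 ≈ 4.2287e-7)
R = 89910 (R = 2430*37 = 89910)
x + R = 1/2364775 + 89910 = 212616920251/2364775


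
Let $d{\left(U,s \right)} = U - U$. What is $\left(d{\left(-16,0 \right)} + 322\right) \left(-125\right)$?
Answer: $-40250$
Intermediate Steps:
$d{\left(U,s \right)} = 0$
$\left(d{\left(-16,0 \right)} + 322\right) \left(-125\right) = \left(0 + 322\right) \left(-125\right) = 322 \left(-125\right) = -40250$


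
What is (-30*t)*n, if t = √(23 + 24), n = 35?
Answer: -1050*√47 ≈ -7198.4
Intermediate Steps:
t = √47 ≈ 6.8557
(-30*t)*n = -30*√47*35 = -1050*√47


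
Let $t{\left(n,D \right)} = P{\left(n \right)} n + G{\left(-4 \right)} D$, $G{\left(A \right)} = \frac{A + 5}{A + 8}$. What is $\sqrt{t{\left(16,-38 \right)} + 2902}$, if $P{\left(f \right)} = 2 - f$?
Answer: $\frac{3 \sqrt{1186}}{2} \approx 51.658$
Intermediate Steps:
$G{\left(A \right)} = \frac{5 + A}{8 + A}$
$t{\left(n,D \right)} = \frac{D}{4} + n \left(2 - n\right)$ ($t{\left(n,D \right)} = \left(2 - n\right) n + \frac{5 - 4}{8 - 4} D = n \left(2 - n\right) + \frac{1}{4} \cdot 1 D = n \left(2 - n\right) + \frac{D}{4} = \frac{D}{4} + n \left(2 - n\right)$)
$\sqrt{t{\left(16,-38 \right)} + 2902} = \sqrt{\left(\frac{1}{4} \left(-38\right) - 16 \left(-2 + 16\right)\right) + 2902} = \sqrt{\left(- \frac{19}{2} - 16 \cdot 14\right) + 2902} = \sqrt{\left(- \frac{19}{2} - 224\right) + 2902} = \sqrt{- \frac{467}{2} + 2902} = \sqrt{\frac{5337}{2}} = \frac{3 \sqrt{1186}}{2}$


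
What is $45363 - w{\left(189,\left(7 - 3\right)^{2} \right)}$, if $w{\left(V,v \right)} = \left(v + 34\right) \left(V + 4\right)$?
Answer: $35713$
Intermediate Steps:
$w{\left(V,v \right)} = \left(4 + V\right) \left(34 + v\right)$ ($w{\left(V,v \right)} = \left(34 + v\right) \left(4 + V\right) = \left(4 + V\right) \left(34 + v\right)$)
$45363 - w{\left(189,\left(7 - 3\right)^{2} \right)} = 45363 - \left(136 + 4 \left(7 - 3\right)^{2} + 34 \cdot 189 + 189 \left(7 - 3\right)^{2}\right) = 45363 - \left(136 + 4 \cdot 4^{2} + 6426 + 189 \cdot 4^{2}\right) = 45363 - \left(136 + 4 \cdot 16 + 6426 + 189 \cdot 16\right) = 45363 - \left(136 + 64 + 6426 + 3024\right) = 45363 - 9650 = 35713$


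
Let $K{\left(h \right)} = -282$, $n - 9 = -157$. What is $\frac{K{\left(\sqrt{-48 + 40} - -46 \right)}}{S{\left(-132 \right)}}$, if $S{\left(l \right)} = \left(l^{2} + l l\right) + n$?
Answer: $- \frac{141}{17350} \approx -0.0081268$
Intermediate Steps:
$n = -148$ ($n = 9 - 157 = -148$)
$S{\left(l \right)} = -148 + 2 l^{2}$ ($S{\left(l \right)} = \left(l^{2} + l l\right) - 148 = \left(l^{2} + l^{2}\right) - 148 = 2 l^{2} - 148 = -148 + 2 l^{2}$)
$\frac{K{\left(\sqrt{-48 + 40} - -46 \right)}}{S{\left(-132 \right)}} = - \frac{282}{-148 + 2 \left(-132\right)^{2}} = - \frac{282}{-148 + 2 \cdot 17424} = - \frac{282}{-148 + 34848} = - \frac{282}{34700} = \left(-282\right) \frac{1}{34700} = - \frac{141}{17350}$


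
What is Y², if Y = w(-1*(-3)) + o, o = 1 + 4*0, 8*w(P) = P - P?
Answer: 1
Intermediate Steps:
w(P) = 0 (w(P) = (P - P)/8 = (⅛)*0 = 0)
o = 1 (o = 1 + 0 = 1)
Y = 1 (Y = 0 + 1 = 1)
Y² = 1² = 1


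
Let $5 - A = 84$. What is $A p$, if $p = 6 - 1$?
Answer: $-395$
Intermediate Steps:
$A = -79$ ($A = 5 - 84 = -79$)
$p = 5$ ($p = 6 - 1 = 5$)
$A p = \left(-79\right) 5 = -395$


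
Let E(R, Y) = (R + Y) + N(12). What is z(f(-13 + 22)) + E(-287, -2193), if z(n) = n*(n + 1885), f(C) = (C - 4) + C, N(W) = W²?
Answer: 24250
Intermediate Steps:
E(R, Y) = 144 + R + Y (E(R, Y) = (R + Y) + 12² = (R + Y) + 144 = 144 + R + Y)
f(C) = -4 + 2*C (f(C) = (-4 + C) + C = -4 + 2*C)
z(n) = n*(1885 + n)
z(f(-13 + 22)) + E(-287, -2193) = (-4 + 2*(-13 + 22))*(1885 + (-4 + 2*(-13 + 22))) + (144 - 287 - 2193) = (-4 + 2*9)*(1885 + (-4 + 2*9)) - 2336 = (-4 + 18)*(1885 + (-4 + 18)) - 2336 = 14*(1885 + 14) - 2336 = 14*1899 - 2336 = 26586 - 2336 = 24250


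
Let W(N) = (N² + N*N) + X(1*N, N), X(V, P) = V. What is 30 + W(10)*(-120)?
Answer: -25170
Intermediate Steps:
W(N) = N + 2*N² (W(N) = (N² + N*N) + 1*N = (N² + N²) + N = 2*N² + N = N + 2*N²)
30 + W(10)*(-120) = 30 + (10*(1 + 2*10))*(-120) = 30 + (10*(1 + 20))*(-120) = 30 + (10*21)*(-120) = 30 + 210*(-120) = 30 - 25200 = -25170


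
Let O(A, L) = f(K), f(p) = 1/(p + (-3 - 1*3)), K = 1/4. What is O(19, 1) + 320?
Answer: 7356/23 ≈ 319.83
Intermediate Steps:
K = ¼ ≈ 0.25000
f(p) = 1/(-6 + p) (f(p) = 1/(p + (-3 - 3)) = 1/(p - 6) = 1/(-6 + p))
O(A, L) = -4/23 (O(A, L) = 1/(-6 + ¼) = 1/(-23/4) = -4/23)
O(19, 1) + 320 = -4/23 + 320 = 7356/23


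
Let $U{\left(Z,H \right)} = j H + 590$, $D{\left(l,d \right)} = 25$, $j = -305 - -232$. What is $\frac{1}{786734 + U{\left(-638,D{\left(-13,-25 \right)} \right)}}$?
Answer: $\frac{1}{785499} \approx 1.2731 \cdot 10^{-6}$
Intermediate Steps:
$j = -73$ ($j = -305 + 232 = -73$)
$U{\left(Z,H \right)} = 590 - 73 H$ ($U{\left(Z,H \right)} = - 73 H + 590 = 590 - 73 H$)
$\frac{1}{786734 + U{\left(-638,D{\left(-13,-25 \right)} \right)}} = \frac{1}{786734 + \left(590 - 1825\right)} = \frac{1}{786734 - 1235} = \frac{1}{785499}$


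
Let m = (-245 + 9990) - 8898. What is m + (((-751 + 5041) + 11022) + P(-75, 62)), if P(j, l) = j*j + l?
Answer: 21846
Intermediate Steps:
P(j, l) = l + j² (P(j, l) = j² + l = l + j²)
m = 847 (m = 9745 - 8898 = 847)
m + (((-751 + 5041) + 11022) + P(-75, 62)) = 847 + (((-751 + 5041) + 11022) + (62 + (-75)²)) = 847 + ((4290 + 11022) + (62 + 5625)) = 847 + (15312 + 5687) = 847 + 20999 = 21846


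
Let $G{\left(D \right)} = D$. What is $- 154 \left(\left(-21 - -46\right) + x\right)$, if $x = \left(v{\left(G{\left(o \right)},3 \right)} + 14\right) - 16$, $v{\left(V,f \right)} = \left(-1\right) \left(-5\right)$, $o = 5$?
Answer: $-4312$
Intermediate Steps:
$v{\left(V,f \right)} = 5$
$x = 3$ ($x = \left(5 + 14\right) - 16 = 19 - 16 = 3$)
$- 154 \left(\left(-21 - -46\right) + x\right) = - 154 \left(\left(-21 - -46\right) + 3\right) = - 154 \left(\left(-21 + 46\right) + 3\right) = - 154 \left(25 + 3\right) = \left(-154\right) 28 = -4312$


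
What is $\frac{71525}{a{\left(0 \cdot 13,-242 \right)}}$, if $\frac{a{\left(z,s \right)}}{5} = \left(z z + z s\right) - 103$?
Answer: $- \frac{14305}{103} \approx -138.88$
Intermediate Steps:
$a{\left(z,s \right)} = -515 + 5 z^{2} + 5 s z$ ($a{\left(z,s \right)} = 5 \left(\left(z z + z s\right) - 103\right) = 5 \left(\left(z^{2} + s z\right) - 103\right) = 5 \left(-103 + z^{2} + s z\right) = -515 + 5 z^{2} + 5 s z$)
$\frac{71525}{a{\left(0 \cdot 13,-242 \right)}} = \frac{71525}{-515 + 5 \left(0 \cdot 13\right)^{2} + 5 \left(-242\right) 0 \cdot 13} = \frac{71525}{-515 + 5 \cdot 0^{2} + 5 \left(-242\right) 0} = \frac{71525}{-515 + 5 \cdot 0 + 0} = \frac{71525}{-515 + 0 + 0} = \frac{71525}{-515} = 71525 \left(- \frac{1}{515}\right) = - \frac{14305}{103}$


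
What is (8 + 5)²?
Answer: 169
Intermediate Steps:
(8 + 5)² = 13² = 169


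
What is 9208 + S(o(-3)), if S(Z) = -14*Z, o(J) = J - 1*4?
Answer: 9306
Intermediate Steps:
o(J) = -4 + J (o(J) = J - 4 = -4 + J)
9208 + S(o(-3)) = 9208 - 14*(-4 - 3) = 9208 - 14*(-7) = 9208 + 98 = 9306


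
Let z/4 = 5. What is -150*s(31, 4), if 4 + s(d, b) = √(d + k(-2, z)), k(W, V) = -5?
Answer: 600 - 150*√26 ≈ -164.85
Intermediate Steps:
z = 20 (z = 4*5 = 20)
s(d, b) = -4 + √(-5 + d) (s(d, b) = -4 + √(d - 5) = -4 + √(-5 + d))
-150*s(31, 4) = -150*(-4 + √(-5 + 31)) = -150*(-4 + √26) = 600 - 150*√26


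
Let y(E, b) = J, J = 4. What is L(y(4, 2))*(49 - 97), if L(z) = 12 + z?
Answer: -768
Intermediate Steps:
y(E, b) = 4
L(y(4, 2))*(49 - 97) = (12 + 4)*(49 - 97) = 16*(-48) = -768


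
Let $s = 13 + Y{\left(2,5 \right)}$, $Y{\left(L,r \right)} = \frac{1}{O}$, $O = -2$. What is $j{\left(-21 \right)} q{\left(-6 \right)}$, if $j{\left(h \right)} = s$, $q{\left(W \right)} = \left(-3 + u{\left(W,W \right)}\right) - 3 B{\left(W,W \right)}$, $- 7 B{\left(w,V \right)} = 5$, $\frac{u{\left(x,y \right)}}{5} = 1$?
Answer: $\frac{725}{14} \approx 51.786$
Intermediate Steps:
$Y{\left(L,r \right)} = - \frac{1}{2}$ ($Y{\left(L,r \right)} = \frac{1}{-2} = - \frac{1}{2}$)
$u{\left(x,y \right)} = 5$ ($u{\left(x,y \right)} = 5 \cdot 1 = 5$)
$B{\left(w,V \right)} = - \frac{5}{7}$ ($B{\left(w,V \right)} = \left(- \frac{1}{7}\right) 5 = - \frac{5}{7}$)
$q{\left(W \right)} = \frac{29}{7}$ ($q{\left(W \right)} = \left(-3 + 5\right) - - \frac{15}{7} = 2 + \frac{15}{7} = \frac{29}{7}$)
$s = \frac{25}{2}$ ($s = 13 - \frac{1}{2} = \frac{25}{2} \approx 12.5$)
$j{\left(h \right)} = \frac{25}{2}$
$j{\left(-21 \right)} q{\left(-6 \right)} = \frac{25}{2} \cdot \frac{29}{7} = \frac{725}{14}$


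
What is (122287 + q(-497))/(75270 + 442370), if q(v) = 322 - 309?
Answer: 6115/25882 ≈ 0.23626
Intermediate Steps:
q(v) = 13
(122287 + q(-497))/(75270 + 442370) = (122287 + 13)/(75270 + 442370) = 122300/517640 = 122300*(1/517640) = 6115/25882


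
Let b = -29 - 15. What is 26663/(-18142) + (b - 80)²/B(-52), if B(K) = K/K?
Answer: 278924729/18142 ≈ 15375.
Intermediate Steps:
b = -44
B(K) = 1
26663/(-18142) + (b - 80)²/B(-52) = 26663/(-18142) + (-44 - 80)²/1 = 26663*(-1/18142) + (-124)²*1 = -26663/18142 + 15376*1 = -26663/18142 + 15376 = 278924729/18142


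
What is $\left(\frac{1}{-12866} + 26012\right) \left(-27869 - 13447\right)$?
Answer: $- \frac{6913620937278}{6433} \approx -1.0747 \cdot 10^{9}$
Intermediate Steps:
$\left(\frac{1}{-12866} + 26012\right) \left(-27869 - 13447\right) = \left(- \frac{1}{12866} + 26012\right) \left(-41316\right) = \frac{334670391}{12866} \left(-41316\right) = - \frac{6913620937278}{6433}$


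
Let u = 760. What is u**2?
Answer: 577600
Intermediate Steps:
u**2 = 760**2 = 577600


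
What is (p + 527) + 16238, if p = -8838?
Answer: 7927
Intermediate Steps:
(p + 527) + 16238 = (-8838 + 527) + 16238 = -8311 + 16238 = 7927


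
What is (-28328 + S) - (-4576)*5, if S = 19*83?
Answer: -3871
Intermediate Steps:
S = 1577
(-28328 + S) - (-4576)*5 = (-28328 + 1577) - (-4576)*5 = -26751 - 416*(-55) = -26751 + 22880 = -3871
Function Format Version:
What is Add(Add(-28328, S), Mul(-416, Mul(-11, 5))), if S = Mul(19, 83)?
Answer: -3871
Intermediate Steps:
S = 1577
Add(Add(-28328, S), Mul(-416, Mul(-11, 5))) = Add(Add(-28328, 1577), Mul(-416, Mul(-11, 5))) = Add(-26751, Mul(-416, -55)) = Add(-26751, 22880) = -3871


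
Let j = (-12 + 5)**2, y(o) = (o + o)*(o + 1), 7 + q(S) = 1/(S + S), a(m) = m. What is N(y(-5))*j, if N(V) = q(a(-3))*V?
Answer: -42140/3 ≈ -14047.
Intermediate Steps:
q(S) = -7 + 1/(2*S) (q(S) = -7 + 1/(S + S) = -7 + 1/(2*S))
y(o) = 2*o*(1 + o) (y(o) = (2*o)*(1 + o) = 2*o*(1 + o))
j = 49 (j = (-7)**2 = 49)
N(V) = -43*V/6 (N(V) = (-7 + (1/2)/(-3))*V = (-7 + (1/2)*(-1/3))*V = (-7 - 1/6)*V = -43*V/6)
N(y(-5))*j = -43*(-5)*(1 - 5)/3*49 = -43*(-5)*(-4)/3*49 = -43/6*40*49 = -860/3*49 = -42140/3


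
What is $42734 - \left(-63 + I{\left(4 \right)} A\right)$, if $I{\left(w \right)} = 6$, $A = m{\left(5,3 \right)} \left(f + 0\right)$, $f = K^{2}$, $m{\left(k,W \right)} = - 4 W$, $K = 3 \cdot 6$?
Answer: $66125$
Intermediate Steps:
$K = 18$
$f = 324$ ($f = 18^{2} = 324$)
$A = -3888$ ($A = \left(-4\right) 3 \left(324 + 0\right) = \left(-12\right) 324 = -3888$)
$42734 - \left(-63 + I{\left(4 \right)} A\right) = 42734 - \left(-63 + 6 \left(-3888\right)\right) = 42734 - \left(-63 - 23328\right) = 42734 - -23391 = 42734 + 23391 = 66125$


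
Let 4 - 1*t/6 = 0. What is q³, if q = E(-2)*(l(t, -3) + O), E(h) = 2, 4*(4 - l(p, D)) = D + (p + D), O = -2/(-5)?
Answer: -1/125 ≈ -0.0080000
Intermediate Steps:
t = 24 (t = 24 - 6*0 = 24 + 0 = 24)
O = ⅖ (O = -2*(-⅕) = ⅖ ≈ 0.40000)
l(p, D) = 4 - D/2 - p/4 (l(p, D) = 4 - (D + (p + D))/4 = 4 - (D + (D + p))/4 = 4 - (p + 2*D)/4 = 4 + (-D/2 - p/4) = 4 - D/2 - p/4)
q = -⅕ (q = 2*((4 - ½*(-3) - ¼*24) + ⅖) = 2*((4 + 3/2 - 6) + ⅖) = 2*(-½ + ⅖) = 2*(-⅒) = -⅕ ≈ -0.20000)
q³ = (-⅕)³ = -1/125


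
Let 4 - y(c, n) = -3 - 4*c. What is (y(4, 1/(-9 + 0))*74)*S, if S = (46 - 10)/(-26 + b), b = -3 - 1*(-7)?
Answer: -30636/11 ≈ -2785.1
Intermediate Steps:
y(c, n) = 7 + 4*c (y(c, n) = 4 - (-3 - 4*c) = 4 + (3 + 4*c) = 7 + 4*c)
b = 4 (b = -3 + 7 = 4)
S = -18/11 (S = (46 - 10)/(-26 + 4) = 36/(-22) = 36*(-1/22) = -18/11 ≈ -1.6364)
(y(4, 1/(-9 + 0))*74)*S = ((7 + 4*4)*74)*(-18/11) = ((7 + 16)*74)*(-18/11) = (23*74)*(-18/11) = 1702*(-18/11) = -30636/11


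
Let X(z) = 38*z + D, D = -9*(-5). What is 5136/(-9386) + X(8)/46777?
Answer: -118485479/219524461 ≈ -0.53974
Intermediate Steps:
D = 45
X(z) = 45 + 38*z (X(z) = 38*z + 45 = 45 + 38*z)
5136/(-9386) + X(8)/46777 = 5136/(-9386) + (45 + 38*8)/46777 = 5136*(-1/9386) + (45 + 304)*(1/46777) = -2568/4693 + 349*(1/46777) = -2568/4693 + 349/46777 = -118485479/219524461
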